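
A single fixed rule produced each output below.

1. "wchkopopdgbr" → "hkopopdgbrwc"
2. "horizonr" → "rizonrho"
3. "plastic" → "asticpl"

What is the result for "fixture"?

In each case the input is transformed by: move the first 2 characters to the end (rotate left by 2).
On "fixture" that produces "xturefi".

xturefi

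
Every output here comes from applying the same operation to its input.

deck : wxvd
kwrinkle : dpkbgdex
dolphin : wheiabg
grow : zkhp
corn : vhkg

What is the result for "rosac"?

khltv

Rule — shift every letter 7 places backward in the alphabet (wrapping around).
Applying that to "rosac" gives "khltv".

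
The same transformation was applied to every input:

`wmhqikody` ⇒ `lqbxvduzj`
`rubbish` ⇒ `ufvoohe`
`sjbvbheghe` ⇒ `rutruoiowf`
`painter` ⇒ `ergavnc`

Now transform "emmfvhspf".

Looking at the pairs, the operation is to reverse the string, then shift every letter 13 places forward in the alphabet (wrapping around) — i.e. ROT13.
Doing the same to "emmfvhspf": "scfuiszzr".
(Check on "sjbvbheghe": → "ehgehbvbjs" → "rutruoiowf" ✓)

scfuiszzr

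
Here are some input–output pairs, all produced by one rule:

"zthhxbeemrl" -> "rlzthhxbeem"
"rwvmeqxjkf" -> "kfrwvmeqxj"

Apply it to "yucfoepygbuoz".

Each output is the input with this applied: move the last 2 characters to the front (rotate right by 2).
Doing the same to "yucfoepygbuoz": "ozyucfoepygbu".

ozyucfoepygbu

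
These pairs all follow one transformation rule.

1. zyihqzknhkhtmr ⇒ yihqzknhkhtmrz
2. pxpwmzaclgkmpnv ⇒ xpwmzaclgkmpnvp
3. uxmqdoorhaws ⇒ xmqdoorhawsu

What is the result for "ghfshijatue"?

hfshijatueg

The pattern: move the first character to the end.
Doing the same to "ghfshijatue": "hfshijatueg".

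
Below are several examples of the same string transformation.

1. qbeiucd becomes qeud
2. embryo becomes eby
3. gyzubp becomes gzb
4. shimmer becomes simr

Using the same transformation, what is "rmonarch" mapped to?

roac

What's happening: keep every other character starting from the first (positions 1st, 3rd, 5th, ...).
On "rmonarch" that produces "roac".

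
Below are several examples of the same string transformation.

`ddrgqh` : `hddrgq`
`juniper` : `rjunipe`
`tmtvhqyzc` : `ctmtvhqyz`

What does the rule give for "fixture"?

Each output is the input with this applied: move the last character to the front.
"fixture" → "efixtur".

efixtur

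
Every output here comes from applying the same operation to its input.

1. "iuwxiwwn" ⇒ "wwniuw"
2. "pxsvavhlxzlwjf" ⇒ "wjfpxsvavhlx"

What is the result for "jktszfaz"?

fazjkt

The transformation: move the last 3 characters to the front (rotate right by 3), then delete the last 2 characters.
On "jktszfaz": the first step gives "fazjktsz", and the second then gives "fazjkt".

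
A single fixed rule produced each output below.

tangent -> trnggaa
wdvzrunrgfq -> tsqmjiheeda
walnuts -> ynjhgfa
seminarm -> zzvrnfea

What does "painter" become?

vrngeca

What's happening: shift every letter 13 places forward in the alphabet (wrapping around) — i.e. ROT13, then sort the characters into reverse alphabetical order.
"painter" → "vrngeca".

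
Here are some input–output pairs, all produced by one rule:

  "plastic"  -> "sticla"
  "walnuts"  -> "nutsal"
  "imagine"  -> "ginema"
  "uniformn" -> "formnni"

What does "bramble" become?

mblera

Rule — delete the first character, then move the first 2 characters to the end (rotate left by 2).
Applying that to "bramble" gives "mblera".
(Check on "walnuts": → "alnuts" → "nutsal" ✓)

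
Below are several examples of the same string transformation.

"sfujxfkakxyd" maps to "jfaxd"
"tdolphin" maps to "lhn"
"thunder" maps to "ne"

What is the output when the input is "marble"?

Each output is the input with this applied: keep every other character starting from the second (positions 2nd, 4th, 6th, ...), then delete the first character.
For "marble", step one produces "abe"; step two turns that into "be".

be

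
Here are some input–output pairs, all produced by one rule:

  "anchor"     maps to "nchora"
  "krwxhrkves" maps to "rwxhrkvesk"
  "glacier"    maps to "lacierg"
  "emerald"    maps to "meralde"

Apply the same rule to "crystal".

rystalc

In each case the input is transformed by: move the first character to the end.
Doing the same to "crystal": "rystalc".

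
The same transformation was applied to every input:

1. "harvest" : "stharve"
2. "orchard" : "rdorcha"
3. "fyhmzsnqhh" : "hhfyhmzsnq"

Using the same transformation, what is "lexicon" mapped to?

onlexic

In each case the input is transformed by: move the last 2 characters to the front (rotate right by 2).
Applying that to "lexicon" gives "onlexic".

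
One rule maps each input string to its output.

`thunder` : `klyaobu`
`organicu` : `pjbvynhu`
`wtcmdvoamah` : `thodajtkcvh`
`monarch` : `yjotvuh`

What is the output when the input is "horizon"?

Each output is the input with this applied: shift every letter 7 places forward in the alphabet (wrapping around), then move the last 3 characters to the front (rotate right by 3).
Applying both steps to "horizon": "ovypgvu", then "gvuovyp".

gvuovyp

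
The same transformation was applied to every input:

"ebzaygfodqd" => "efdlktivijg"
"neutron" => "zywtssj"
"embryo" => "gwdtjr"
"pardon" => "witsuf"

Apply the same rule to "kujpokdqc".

The pattern: shift every letter 5 places forward in the alphabet (wrapping around), then move the first 2 characters to the end (rotate left by 2).
"kujpokdqc" → "pzoutpivh" → "outpivhpz".

outpivhpz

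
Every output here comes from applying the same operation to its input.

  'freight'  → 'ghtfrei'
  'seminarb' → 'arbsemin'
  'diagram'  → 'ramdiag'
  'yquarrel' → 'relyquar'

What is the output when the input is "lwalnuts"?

utslwaln

Each output is the input with this applied: move the last 3 characters to the front (rotate right by 3).
Applying that to "lwalnuts" gives "utslwaln".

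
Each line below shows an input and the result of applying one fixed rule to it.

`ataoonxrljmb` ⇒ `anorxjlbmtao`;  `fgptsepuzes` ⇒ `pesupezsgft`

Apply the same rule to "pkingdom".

idgmokpn

The transformation: swap each adjacent pair of characters (1↔2, 3↔4, ...), then move the first 3 characters to the end (rotate left by 3).
For "pkingdom", step one produces "kpnidgmo"; step two turns that into "idgmokpn".
(Check on "ataoonxrljmb": → "taoanorxjlbm" → "anorxjlbmtao" ✓)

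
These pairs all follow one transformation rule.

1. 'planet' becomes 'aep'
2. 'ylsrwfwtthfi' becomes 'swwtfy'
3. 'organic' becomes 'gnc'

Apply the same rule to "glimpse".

ipe

Looking at the pairs, the operation is to move the first character to the end, then keep every other character starting from the second (positions 2nd, 4th, 6th, ...).
On "glimpse": the first step gives "limpseg", and the second then gives "ipe".
(Check on "planet": → "lanetp" → "aep" ✓)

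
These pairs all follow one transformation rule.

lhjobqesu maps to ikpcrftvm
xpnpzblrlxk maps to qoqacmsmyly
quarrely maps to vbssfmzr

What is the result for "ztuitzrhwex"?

The transformation: shift every letter 1 place forward in the alphabet (wrapping around), then move the first character to the end.
On "ztuitzrhwex" that produces "uvjuasixfya".

uvjuasixfya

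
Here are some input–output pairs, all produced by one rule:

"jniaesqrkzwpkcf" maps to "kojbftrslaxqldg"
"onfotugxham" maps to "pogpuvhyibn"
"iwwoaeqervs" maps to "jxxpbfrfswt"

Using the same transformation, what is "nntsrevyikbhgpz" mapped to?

What's happening: shift every letter 1 place forward in the alphabet (wrapping around).
On "nntsrevyikbhgpz" that produces "ooutsfwzjlcihqa".

ooutsfwzjlcihqa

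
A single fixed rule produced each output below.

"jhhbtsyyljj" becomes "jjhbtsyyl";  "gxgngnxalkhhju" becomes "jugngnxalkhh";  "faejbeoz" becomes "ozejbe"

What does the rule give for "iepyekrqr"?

qrpyekr

The rule is to delete the first 2 characters, then move the last 2 characters to the front (rotate right by 2).
Applying both steps to "iepyekrqr": "pyekrqr", then "qrpyekr".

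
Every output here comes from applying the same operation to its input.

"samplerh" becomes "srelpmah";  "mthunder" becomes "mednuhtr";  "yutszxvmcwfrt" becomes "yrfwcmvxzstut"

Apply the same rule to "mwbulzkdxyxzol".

mozxyxdkzlubwl

The transformation: reverse the string, then swap the first and last characters.
Working it through for "mwbulzkdxyxzol": intermediate "lozxyxdkzlubwm", final "mozxyxdkzlubwl".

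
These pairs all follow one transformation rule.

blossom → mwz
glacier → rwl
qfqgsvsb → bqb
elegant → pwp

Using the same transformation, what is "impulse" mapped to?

txa

The pattern: shift every letter 11 places forward in the alphabet (wrapping around), then keep only the first 3 characters.
Working it through for "impulse": intermediate "txafwdp", final "txa".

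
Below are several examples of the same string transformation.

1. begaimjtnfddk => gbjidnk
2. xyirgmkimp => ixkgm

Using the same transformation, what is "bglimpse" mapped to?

lbsm

The rule is to keep every other character starting from the first (positions 1st, 3rd, 5th, ...), then swap each adjacent pair of characters (1↔2, 3↔4, ...).
Starting from "bglimpse": after the first operation, "blms"; after the second, "lbsm".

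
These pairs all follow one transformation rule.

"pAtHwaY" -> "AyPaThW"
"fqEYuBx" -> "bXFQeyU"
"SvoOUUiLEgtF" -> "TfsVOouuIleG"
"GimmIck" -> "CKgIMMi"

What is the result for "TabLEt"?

eTtABl

What's happening: move the last 2 characters to the front (rotate right by 2), then flip the case of every letter.
On "TabLEt": the first step gives "EtTabL", and the second then gives "eTtABl".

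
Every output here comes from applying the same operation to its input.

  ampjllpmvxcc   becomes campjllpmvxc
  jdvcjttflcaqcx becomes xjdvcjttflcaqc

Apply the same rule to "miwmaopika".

amiwmaopik

The pattern: move the last character to the front.
"miwmaopika" → "amiwmaopik".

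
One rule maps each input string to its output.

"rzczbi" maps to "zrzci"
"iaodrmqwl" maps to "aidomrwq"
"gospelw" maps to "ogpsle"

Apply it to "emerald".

In each case the input is transformed by: swap each adjacent pair of characters (1↔2, 3↔4, ...), then delete the last character.
For "emerald", step one produces "merelad"; step two turns that into "merela".
(Check on "gospelw": → "ogpslew" → "ogpsle" ✓)

merela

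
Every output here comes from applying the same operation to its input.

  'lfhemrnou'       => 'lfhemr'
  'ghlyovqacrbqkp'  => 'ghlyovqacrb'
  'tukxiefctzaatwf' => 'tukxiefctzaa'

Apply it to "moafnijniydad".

moafnijniy

Rule — delete the last 3 characters.
On "moafnijniydad" that produces "moafnijniy".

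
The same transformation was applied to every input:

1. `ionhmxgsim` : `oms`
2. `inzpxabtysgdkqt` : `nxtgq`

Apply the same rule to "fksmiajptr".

kip

The rule is to keep one character in every 3, starting at position 2 (positions 2nd, 5th, 8th, ...).
"fksmiajptr" → "kip".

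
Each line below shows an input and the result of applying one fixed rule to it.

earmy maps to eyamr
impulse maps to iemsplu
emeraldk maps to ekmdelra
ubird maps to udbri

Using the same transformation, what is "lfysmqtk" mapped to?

Rule — take characters alternately from the front and the back (1st, last, 2nd, 2nd-last, ...).
So "lfysmqtk" becomes "lkftyqsm".

lkftyqsm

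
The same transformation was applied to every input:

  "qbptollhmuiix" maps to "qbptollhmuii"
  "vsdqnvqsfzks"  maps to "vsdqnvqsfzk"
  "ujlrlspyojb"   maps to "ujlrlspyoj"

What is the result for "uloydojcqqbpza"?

The pattern: delete the last character.
So "uloydojcqqbpza" becomes "uloydojcqqbpz".

uloydojcqqbpz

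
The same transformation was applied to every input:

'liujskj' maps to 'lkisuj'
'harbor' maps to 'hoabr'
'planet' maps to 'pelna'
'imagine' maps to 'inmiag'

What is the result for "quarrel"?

The rule is to delete the last character, then take characters alternately from the front and the back (1st, last, 2nd, 2nd-last, ...).
Applying both steps to "quarrel": "quarre", then "qeurar".

qeurar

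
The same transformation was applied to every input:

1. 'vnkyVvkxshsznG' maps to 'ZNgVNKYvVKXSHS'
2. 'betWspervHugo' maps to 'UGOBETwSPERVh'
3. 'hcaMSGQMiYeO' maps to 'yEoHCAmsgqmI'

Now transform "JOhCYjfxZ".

FXzjoHcyJ

Rule — move the last 3 characters to the front (rotate right by 3), then flip the case of every letter.
So "JOhCYjfxZ" becomes "FXzjoHcyJ".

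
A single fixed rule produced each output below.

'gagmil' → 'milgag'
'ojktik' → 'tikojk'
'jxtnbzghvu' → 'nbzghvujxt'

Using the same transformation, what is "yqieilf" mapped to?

In each case the input is transformed by: move the first 3 characters to the end (rotate left by 3).
So "yqieilf" becomes "eilfyqi".

eilfyqi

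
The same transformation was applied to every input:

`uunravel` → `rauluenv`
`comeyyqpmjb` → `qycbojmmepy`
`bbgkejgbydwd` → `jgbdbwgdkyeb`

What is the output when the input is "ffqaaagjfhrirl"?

gjflfrqiarahaf

The pattern: take characters alternately from the front and the back (1st, last, 2nd, 2nd-last, ...), then move the last 2 characters to the front (rotate right by 2).
Doing the same to "ffqaaagjfhrirl": "gjflfrqiarahaf".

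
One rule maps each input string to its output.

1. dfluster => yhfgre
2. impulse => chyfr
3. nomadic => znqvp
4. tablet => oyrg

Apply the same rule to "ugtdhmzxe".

The transformation: shift every letter 13 places forward in the alphabet (wrapping around) — i.e. ROT13, then delete the first 2 characters.
Working it through for "ugtdhmzxe": intermediate "htgquzmkr", final "gquzmkr".

gquzmkr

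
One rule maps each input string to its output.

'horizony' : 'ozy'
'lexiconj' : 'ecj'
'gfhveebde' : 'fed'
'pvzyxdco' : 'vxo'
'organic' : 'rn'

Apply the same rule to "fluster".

Rule — keep one character in every 3, starting at position 2 (positions 2nd, 5th, 8th, ...).
"fluster" → "lt".

lt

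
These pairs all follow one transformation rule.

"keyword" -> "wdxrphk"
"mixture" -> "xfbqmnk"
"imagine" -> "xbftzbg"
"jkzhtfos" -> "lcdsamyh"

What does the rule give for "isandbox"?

The transformation: move the last character to the front, then shift every letter 7 places backward in the alphabet (wrapping around).
"isandbox" → "xisandbo" → "qbltgwuh".

qbltgwuh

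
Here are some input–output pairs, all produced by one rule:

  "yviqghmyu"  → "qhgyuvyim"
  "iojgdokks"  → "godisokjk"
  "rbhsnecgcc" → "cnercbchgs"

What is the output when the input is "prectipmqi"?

ptipirqemc

Each output is the input with this applied: take characters alternately from the front and the back (1st, last, 2nd, 2nd-last, ...), then move the last 3 characters to the front (rotate right by 3).
For "prectipmqi", step one produces "pirqemcpti"; step two turns that into "ptipirqemc".
(Check on "yviqghmyu": → "yuvyimqhg" → "qhgyuvyim" ✓)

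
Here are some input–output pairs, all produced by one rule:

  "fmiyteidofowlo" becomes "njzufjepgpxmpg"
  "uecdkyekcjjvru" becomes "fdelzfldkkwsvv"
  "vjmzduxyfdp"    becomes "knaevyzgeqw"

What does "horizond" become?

psjapoei

Each output is the input with this applied: shift every letter 1 place forward in the alphabet (wrapping around), then move the first character to the end.
Applying that to "horizond" gives "psjapoei".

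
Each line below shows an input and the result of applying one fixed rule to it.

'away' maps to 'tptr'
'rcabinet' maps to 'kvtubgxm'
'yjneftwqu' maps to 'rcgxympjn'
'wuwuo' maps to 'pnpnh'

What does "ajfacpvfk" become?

tcytvioyd

The transformation: shift every letter 7 places backward in the alphabet (wrapping around).
On "ajfacpvfk" that produces "tcytvioyd".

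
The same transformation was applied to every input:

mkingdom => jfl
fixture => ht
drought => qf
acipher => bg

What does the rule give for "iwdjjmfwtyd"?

vivc

The transformation: keep one character in every 3, starting at position 2 (positions 2nd, 5th, 8th, ...), then shift every letter 1 place backward in the alphabet (wrapping around).
Working it through for "iwdjjmfwtyd": intermediate "wjwd", final "vivc".
(Check on "fixture": → "iu" → "ht" ✓)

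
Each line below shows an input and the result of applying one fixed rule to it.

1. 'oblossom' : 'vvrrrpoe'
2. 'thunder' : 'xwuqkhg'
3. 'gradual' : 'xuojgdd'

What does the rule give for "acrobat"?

wurfedd

The transformation: shift every letter 3 places forward in the alphabet (wrapping around), then sort the characters into reverse alphabetical order.
"acrobat" → "dfuredw" → "wurfedd".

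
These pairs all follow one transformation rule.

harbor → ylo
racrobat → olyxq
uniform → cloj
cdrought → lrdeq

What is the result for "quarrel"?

oobi

Looking at the pairs, the operation is to delete the first 3 characters, then shift every letter 3 places backward in the alphabet (wrapping around).
"quarrel" → "oobi".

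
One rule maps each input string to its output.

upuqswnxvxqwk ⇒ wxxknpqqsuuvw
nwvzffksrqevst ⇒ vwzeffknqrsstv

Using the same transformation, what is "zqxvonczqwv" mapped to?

xzzcnoqqvvw

What's happening: sort the characters into alphabetical order, then move the last 3 characters to the front (rotate right by 3).
Working it through for "zqxvonczqwv": intermediate "cnoqqvvwxzz", final "xzzcnoqqvvw".
(Check on "nwvzffksrqevst": → "effknqrsstvvwz" → "vwzeffknqrsstv" ✓)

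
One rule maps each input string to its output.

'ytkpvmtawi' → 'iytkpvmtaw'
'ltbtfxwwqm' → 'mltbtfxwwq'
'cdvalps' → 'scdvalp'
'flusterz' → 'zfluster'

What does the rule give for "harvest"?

Looking at the pairs, the operation is to move the last character to the front.
"harvest" → "tharves".

tharves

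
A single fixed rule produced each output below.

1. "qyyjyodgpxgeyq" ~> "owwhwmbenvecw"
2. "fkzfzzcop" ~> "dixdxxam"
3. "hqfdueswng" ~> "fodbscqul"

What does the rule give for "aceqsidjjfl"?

yacoqgbhhd

Looking at the pairs, the operation is to shift every letter 2 places backward in the alphabet (wrapping around), then delete the last character.
For "aceqsidjjfl", step one produces "yacoqgbhhdj"; step two turns that into "yacoqgbhhd".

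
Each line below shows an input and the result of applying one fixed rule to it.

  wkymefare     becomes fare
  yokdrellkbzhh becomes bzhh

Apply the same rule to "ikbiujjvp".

jjvp

Rule — keep only the last 4 characters.
For "ikbiujjvp" the result is "jjvp".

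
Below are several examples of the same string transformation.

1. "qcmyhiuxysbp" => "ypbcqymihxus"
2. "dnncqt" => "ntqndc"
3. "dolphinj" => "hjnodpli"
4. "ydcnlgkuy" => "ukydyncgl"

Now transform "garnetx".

The rule is to swap each adjacent pair of characters (1↔2, 3↔4, ...), then move the last 3 characters to the front (rotate right by 3).
"garnetx" → "agnrtex" → "texagnr".

texagnr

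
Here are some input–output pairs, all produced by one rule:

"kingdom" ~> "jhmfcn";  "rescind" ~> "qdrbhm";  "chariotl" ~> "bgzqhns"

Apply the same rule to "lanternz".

kzmsdqm

Looking at the pairs, the operation is to shift every letter 1 place backward in the alphabet (wrapping around), then delete the last character.
Starting from "lanternz": after the first operation, "kzmsdqmy"; after the second, "kzmsdqm".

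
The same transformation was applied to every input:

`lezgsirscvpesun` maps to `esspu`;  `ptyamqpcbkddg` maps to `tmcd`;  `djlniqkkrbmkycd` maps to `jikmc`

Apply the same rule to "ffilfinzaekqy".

The transformation: keep one character in every 3, starting at position 2 (positions 2nd, 5th, 8th, ...).
On "ffilfinzaekqy" that produces "ffzk".

ffzk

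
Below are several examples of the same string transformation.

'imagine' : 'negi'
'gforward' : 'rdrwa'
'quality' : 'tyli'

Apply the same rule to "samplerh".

rhple

The rule is to delete the first 3 characters, then move the last 2 characters to the front (rotate right by 2).
For "samplerh", step one produces "plerh"; step two turns that into "rhple".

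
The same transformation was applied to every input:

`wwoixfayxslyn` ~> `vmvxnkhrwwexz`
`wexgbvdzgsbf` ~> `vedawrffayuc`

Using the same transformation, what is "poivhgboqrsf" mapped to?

Each output is the input with this applied: shift every letter 1 place backward in the alphabet (wrapping around), then take characters alternately from the front and the back (1st, last, 2nd, 2nd-last, ...).
Starting from "poivhgboqrsf": after the first operation, "onhugfanpqre"; after the second, "oenrhqupgnfa".

oenrhqupgnfa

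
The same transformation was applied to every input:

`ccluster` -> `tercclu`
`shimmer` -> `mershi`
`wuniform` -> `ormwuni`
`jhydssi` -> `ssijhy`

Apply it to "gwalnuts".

utsgwal

Looking at the pairs, the operation is to move the last 3 characters to the front (rotate right by 3), then delete the last character.
Applying both steps to "gwalnuts": "utsgwaln", then "utsgwal".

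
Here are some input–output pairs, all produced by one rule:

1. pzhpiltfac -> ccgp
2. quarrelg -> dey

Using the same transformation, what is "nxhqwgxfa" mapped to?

The pattern: shift every letter 13 places forward in the alphabet (wrapping around) — i.e. ROT13, then keep one character in every 3, starting at position 1 (positions 1st, 4th, 7th, ...).
On "nxhqwgxfa": the first step gives "akudjtksn", and the second then gives "adk".
(Check on "quarrelg": → "dhneeryt" → "dey" ✓)

adk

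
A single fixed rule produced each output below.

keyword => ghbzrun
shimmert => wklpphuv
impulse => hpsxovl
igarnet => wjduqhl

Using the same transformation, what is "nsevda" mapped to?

Rule — shift every letter 3 places forward in the alphabet (wrapping around), then swap the first and last characters.
"nsevda" → "qvhygd" → "dvhygq".

dvhygq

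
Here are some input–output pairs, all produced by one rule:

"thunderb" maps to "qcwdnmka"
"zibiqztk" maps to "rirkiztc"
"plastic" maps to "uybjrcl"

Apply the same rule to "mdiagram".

In each case the input is transformed by: shift every letter 9 places forward in the alphabet (wrapping around), then swap each adjacent pair of characters (1↔2, 3↔4, ...).
On "mdiagram": the first step gives "vmrjpajv", and the second then gives "mvjrapvj".

mvjrapvj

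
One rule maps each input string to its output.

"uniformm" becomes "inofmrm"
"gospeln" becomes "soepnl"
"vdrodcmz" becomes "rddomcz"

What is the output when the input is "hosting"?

In each case the input is transformed by: delete the first character, then swap each adjacent pair of characters (1↔2, 3↔4, ...).
For "hosting", step one produces "osting"; step two turns that into "soitgn".
(Check on "uniformm": → "niformm" → "inofmrm" ✓)

soitgn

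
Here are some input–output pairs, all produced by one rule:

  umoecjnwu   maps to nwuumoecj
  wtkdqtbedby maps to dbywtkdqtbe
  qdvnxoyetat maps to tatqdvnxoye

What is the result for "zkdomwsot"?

The pattern: move the last 3 characters to the front (rotate right by 3).
So "zkdomwsot" becomes "sotzkdomw".

sotzkdomw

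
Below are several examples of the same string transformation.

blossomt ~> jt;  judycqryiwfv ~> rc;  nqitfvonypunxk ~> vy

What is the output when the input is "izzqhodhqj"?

Rule — shift every letter 8 places forward in the alphabet (wrapping around), then keep only the first 2 characters.
Starting from "izzqhodhqj": after the first operation, "qhhypwlpyr"; after the second, "qh".

qh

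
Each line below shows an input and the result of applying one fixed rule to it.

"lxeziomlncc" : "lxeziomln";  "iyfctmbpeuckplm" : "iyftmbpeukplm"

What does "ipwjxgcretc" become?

The rule is to remove every "c".
On "ipwjxgcretc" that produces "ipwjxgret".

ipwjxgret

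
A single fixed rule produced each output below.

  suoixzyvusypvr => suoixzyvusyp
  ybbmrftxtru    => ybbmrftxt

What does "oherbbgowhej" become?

Rule — delete the last 2 characters.
On "oherbbgowhej" that produces "oherbbgowh".

oherbbgowh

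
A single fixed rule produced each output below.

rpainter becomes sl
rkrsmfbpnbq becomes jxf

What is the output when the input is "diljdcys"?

The rule is to keep one character in every 3, starting at position 3 (positions 3rd, 6th, 9th, ...), then shift every letter 8 places backward in the alphabet (wrapping around).
Applying both steps to "diljdcys": "lc", then "du".

du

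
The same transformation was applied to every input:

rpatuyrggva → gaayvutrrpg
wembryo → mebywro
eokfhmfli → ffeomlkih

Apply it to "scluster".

lecutssr

Each output is the input with this applied: sort the characters into reverse alphabetical order, then move the last 3 characters to the front (rotate right by 3).
On "scluster": the first step gives "utssrlec", and the second then gives "lecutssr".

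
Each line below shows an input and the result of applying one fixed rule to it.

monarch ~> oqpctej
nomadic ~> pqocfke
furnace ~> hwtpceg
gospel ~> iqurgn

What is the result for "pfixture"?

rhkzvwtg

In each case the input is transformed by: shift every letter 2 places forward in the alphabet (wrapping around).
For "pfixture" the result is "rhkzvwtg".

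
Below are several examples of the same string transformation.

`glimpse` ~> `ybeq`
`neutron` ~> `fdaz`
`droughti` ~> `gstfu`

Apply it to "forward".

Each output is the input with this applied: delete the first 3 characters, then shift every letter 12 places forward in the alphabet (wrapping around).
So "forward" becomes "imdp".

imdp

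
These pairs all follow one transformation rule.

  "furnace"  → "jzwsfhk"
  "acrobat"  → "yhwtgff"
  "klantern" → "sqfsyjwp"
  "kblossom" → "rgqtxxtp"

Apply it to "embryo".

Rule — swap the first and last characters, then shift every letter 5 places forward in the alphabet (wrapping around).
Starting from "embryo": after the first operation, "ombrye"; after the second, "trgwdj".

trgwdj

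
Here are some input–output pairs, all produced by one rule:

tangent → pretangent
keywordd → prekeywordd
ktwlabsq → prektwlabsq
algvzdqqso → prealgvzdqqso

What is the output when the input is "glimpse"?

The transformation: prepend "pre".
"glimpse" → "preglimpse".

preglimpse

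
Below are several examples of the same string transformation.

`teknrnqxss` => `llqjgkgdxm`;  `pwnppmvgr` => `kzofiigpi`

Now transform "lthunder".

kxwgname

What's happening: reverse the string, then shift every letter 7 places backward in the alphabet (wrapping around).
Working it through for "lthunder": intermediate "rednuhtl", final "kxwgname".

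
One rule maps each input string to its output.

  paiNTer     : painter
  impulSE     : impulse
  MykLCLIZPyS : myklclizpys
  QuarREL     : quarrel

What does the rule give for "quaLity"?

quality

The rule is to convert every letter to lowercase.
On "quaLity" that produces "quality".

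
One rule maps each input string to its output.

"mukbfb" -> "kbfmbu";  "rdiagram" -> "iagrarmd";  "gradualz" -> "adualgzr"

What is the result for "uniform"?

Each output is the input with this applied: swap the first and last characters, then move the first 2 characters to the end (rotate left by 2).
For "uniform", step one produces "mniforu"; step two turns that into "iforumn".

iforumn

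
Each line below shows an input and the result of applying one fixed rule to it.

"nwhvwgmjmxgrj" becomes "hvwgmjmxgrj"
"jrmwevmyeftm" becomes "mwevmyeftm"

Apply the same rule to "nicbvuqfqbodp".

Looking at the pairs, the operation is to delete the first 2 characters.
Doing the same to "nicbvuqfqbodp": "cbvuqfqbodp".

cbvuqfqbodp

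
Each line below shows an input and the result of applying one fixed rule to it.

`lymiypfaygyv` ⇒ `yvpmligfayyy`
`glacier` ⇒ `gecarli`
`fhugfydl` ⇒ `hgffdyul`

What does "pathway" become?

In each case the input is transformed by: sort the characters into reverse alphabetical order, then move the first 3 characters to the end (rotate left by 3).
Starting from "pathway": after the first operation, "ywtphaa"; after the second, "phaaywt".

phaaywt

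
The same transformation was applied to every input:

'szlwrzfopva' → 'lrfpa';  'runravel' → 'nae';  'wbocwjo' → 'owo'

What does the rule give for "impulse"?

ple

Rule — delete the first 2 characters, then keep every other character starting from the first (positions 1st, 3rd, 5th, ...).
Working it through for "impulse": intermediate "pulse", final "ple".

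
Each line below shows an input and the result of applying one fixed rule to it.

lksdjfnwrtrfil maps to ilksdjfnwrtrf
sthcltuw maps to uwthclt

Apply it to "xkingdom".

The pattern: delete the first character, then move the last 2 characters to the front (rotate right by 2).
"xkingdom" → "kingdom" → "omkingd".

omkingd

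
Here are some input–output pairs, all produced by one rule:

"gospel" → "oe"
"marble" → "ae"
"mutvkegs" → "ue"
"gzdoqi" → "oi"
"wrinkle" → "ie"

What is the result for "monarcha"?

oaa

The transformation: keep only the vowels.
"monarcha" → "oaa".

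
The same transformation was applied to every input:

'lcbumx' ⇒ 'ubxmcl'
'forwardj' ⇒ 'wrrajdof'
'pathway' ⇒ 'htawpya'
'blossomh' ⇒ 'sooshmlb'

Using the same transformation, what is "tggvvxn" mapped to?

vgxvtng

The rule is to move the first 2 characters to the end (rotate left by 2), then swap each adjacent pair of characters (1↔2, 3↔4, ...).
On "tggvvxn": the first step gives "gvvxntg", and the second then gives "vgxvtng".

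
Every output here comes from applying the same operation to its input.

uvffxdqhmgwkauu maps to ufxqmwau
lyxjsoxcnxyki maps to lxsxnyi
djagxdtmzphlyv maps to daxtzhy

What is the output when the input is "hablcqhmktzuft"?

Rule — keep every other character starting from the first (positions 1st, 3rd, 5th, ...).
Doing the same to "hablcqhmktzuft": "hbchkzf".

hbchkzf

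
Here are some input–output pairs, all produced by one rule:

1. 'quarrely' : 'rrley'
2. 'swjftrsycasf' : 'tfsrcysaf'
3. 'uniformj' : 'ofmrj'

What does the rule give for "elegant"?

agtn

Rule — delete the first 3 characters, then swap each adjacent pair of characters (1↔2, 3↔4, ...).
"elegant" → "gant" → "agtn".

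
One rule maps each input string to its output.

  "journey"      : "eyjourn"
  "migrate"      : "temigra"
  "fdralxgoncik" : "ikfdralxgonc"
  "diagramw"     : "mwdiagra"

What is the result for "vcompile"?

levcompi

The rule is to move the last 2 characters to the front (rotate right by 2).
Doing the same to "vcompile": "levcompi".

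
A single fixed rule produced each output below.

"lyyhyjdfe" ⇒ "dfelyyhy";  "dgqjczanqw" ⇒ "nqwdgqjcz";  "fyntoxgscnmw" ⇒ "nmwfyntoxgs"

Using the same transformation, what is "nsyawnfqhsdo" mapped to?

What's happening: move the last 3 characters to the front (rotate right by 3), then delete the last character.
For "nsyawnfqhsdo" the result is "sdonsyawnfq".

sdonsyawnfq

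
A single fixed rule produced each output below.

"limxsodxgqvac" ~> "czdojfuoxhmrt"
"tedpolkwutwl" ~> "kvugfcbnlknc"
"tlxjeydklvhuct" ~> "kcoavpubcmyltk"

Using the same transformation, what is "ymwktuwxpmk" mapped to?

pdnbklnogdb

What's happening: shift every letter 9 places backward in the alphabet (wrapping around).
"ymwktuwxpmk" → "pdnbklnogdb".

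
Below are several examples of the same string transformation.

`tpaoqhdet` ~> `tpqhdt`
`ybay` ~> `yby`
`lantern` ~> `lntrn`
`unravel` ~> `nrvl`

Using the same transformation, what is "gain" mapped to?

The pattern: remove every vowel.
For "gain" the result is "gn".

gn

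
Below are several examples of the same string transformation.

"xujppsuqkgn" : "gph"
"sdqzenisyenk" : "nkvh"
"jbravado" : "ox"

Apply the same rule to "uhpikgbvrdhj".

Looking at the pairs, the operation is to shift every letter 3 places backward in the alphabet (wrapping around), then keep one character in every 3, starting at position 3 (positions 3rd, 6th, 9th, ...).
Applying both steps to "uhpikgbvrdhj": "remfhdysoaeg", then "mdog".

mdog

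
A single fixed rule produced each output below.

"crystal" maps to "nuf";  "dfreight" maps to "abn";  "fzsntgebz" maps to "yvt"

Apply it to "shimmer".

In each case the input is transformed by: shift every letter 6 places backward in the alphabet (wrapping around), then keep only the last 3 characters.
Starting from "shimmer": after the first operation, "mbcggyl"; after the second, "gyl".

gyl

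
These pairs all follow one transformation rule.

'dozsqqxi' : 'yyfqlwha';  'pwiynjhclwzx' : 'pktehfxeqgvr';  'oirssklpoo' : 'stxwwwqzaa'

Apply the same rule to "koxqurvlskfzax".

tasnhifswfyczd

Looking at the pairs, the operation is to swap the front and back halves of the string, then shift every letter 8 places forward in the alphabet (wrapping around).
Applying both steps to "koxqurvlskfzax": "lskfzaxkoxqurv", then "tasnhifswfyczd".
(Check on "dozsqqxi": → "qqxidozs" → "yyfqlwha" ✓)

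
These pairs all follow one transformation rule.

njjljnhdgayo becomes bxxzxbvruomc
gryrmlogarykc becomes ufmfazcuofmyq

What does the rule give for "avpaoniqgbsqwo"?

Rule — shift every letter 12 places backward in the alphabet (wrapping around).
Doing the same to "avpaoniqgbsqwo": "ojdocbweupgekc".

ojdocbweupgekc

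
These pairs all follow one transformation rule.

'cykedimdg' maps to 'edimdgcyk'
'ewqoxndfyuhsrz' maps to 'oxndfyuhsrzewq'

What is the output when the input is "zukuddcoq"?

uddcoqzuk

The pattern: move the first 3 characters to the end (rotate left by 3).
For "zukuddcoq" the result is "uddcoqzuk".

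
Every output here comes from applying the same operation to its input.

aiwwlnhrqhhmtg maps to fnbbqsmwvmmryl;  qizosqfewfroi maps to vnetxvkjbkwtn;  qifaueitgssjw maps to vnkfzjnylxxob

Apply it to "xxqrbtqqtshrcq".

The pattern: shift every letter 5 places forward in the alphabet (wrapping around).
So "xxqrbtqqtshrcq" becomes "ccvwgyvvyxmwhv".

ccvwgyvvyxmwhv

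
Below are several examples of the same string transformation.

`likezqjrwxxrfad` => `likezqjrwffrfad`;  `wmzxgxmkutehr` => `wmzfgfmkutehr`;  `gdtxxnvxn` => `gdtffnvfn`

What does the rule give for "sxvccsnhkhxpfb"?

sfvccsnhkhfpfb

Each output is the input with this applied: replace every "x" with "f".
"sxvccsnhkhxpfb" → "sfvccsnhkhfpfb".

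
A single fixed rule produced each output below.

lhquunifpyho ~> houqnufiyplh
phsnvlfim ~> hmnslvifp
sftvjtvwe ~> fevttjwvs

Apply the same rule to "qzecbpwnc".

The pattern: swap the first and last characters, then swap each adjacent pair of characters (1↔2, 3↔4, ...).
"qzecbpwnc" → "czecbpwnq" → "zccepbnwq".

zccepbnwq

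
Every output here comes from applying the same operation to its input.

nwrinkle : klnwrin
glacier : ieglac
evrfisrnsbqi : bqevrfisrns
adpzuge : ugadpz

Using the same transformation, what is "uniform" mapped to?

orunif

In each case the input is transformed by: delete the last character, then move the last 2 characters to the front (rotate right by 2).
Applying both steps to "uniform": "unifor", then "orunif".
(Check on "evrfisrnsbqi": → "evrfisrnsbq" → "bqevrfisrns" ✓)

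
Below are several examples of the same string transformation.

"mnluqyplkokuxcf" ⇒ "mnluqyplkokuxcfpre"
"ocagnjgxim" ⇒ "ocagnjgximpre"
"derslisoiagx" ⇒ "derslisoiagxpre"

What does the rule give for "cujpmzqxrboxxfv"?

cujpmzqxrboxxfvpre

The pattern: append "pre".
On "cujpmzqxrboxxfv" that produces "cujpmzqxrboxxfvpre".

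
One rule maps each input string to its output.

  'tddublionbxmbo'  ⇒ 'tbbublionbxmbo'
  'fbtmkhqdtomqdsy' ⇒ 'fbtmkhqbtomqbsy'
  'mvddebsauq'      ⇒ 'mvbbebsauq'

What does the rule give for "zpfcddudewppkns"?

zpfcbbubewppkns

What's happening: replace every "d" with "b".
For "zpfcddudewppkns" the result is "zpfcbbubewppkns".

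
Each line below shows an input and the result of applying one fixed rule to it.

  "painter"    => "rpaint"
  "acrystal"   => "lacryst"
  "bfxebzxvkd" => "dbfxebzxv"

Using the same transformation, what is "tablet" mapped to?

Rule — move the last character to the front, then delete the last character.
For "tablet", step one produces "ttable"; step two turns that into "ttabl".

ttabl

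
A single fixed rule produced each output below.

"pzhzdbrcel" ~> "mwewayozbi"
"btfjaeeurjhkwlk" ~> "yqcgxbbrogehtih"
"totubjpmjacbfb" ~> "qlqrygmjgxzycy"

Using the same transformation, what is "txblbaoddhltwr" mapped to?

Each output is the input with this applied: shift every letter 3 places backward in the alphabet (wrapping around).
Doing the same to "txblbaoddhltwr": "quyiyxlaaeiqto".

quyiyxlaaeiqto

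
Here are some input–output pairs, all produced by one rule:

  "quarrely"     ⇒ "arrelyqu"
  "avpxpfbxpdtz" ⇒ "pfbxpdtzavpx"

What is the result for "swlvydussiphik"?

dussiphikswlvy

Rule — swap the front and back halves of the string, then move the last 2 characters to the front (rotate right by 2).
Applying both steps to "swlvydussiphik": "ssiphikswlvydu", then "dussiphikswlvy".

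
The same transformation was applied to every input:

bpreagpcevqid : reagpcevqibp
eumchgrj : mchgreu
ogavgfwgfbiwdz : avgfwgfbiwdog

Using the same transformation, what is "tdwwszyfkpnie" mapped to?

The pattern: delete the last character, then move the first 2 characters to the end (rotate left by 2).
Applying both steps to "tdwwszyfkpnie": "tdwwszyfkpni", then "wwszyfkpnitd".

wwszyfkpnitd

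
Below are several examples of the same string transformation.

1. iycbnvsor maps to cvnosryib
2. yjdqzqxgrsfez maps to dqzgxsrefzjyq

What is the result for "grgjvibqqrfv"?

Looking at the pairs, the operation is to swap each adjacent pair of characters (1↔2, 3↔4, ...), then move the first 3 characters to the end (rotate left by 3).
"grgjvibqqrfv" → "rgjgivqbrqvf" → "givqbrqvfrgj".
(Check on "yjdqzqxgrsfez": → "jyqdqzgxsrefz" → "dqzgxsrefzjyq" ✓)

givqbrqvfrgj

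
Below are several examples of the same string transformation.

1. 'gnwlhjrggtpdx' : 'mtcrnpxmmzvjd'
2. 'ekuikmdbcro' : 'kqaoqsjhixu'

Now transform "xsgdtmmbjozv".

dymjzsshpufb

Rule — shift every letter 6 places forward in the alphabet (wrapping around).
Applying that to "xsgdtmmbjozv" gives "dymjzsshpufb".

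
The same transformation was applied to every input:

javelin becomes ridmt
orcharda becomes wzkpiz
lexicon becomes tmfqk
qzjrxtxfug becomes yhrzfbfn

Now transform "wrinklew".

ezqvst

Each output is the input with this applied: shift every letter 8 places forward in the alphabet (wrapping around), then delete the last 2 characters.
On "wrinklew": the first step gives "ezqvstme", and the second then gives "ezqvst".
(Check on "qzjrxtxfug": → "yhrzfbfnco" → "yhrzfbfn" ✓)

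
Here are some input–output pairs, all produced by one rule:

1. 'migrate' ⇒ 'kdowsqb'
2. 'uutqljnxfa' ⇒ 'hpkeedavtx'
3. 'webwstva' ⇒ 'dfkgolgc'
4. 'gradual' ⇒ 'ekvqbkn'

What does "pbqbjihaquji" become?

The rule is to shift every letter 10 places forward in the alphabet (wrapping around), then move the last 3 characters to the front (rotate right by 3).
Starting from "pbqbjihaquji": after the first operation, "zlaltsrkaets"; after the second, "etszlaltsrka".
(Check on "uutqljnxfa": → "eedavtxhpk" → "hpkeedavtx" ✓)

etszlaltsrka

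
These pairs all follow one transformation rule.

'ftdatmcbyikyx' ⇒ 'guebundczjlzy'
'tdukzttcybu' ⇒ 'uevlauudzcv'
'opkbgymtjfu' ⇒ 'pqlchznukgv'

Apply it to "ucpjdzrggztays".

vdqkeashhaubzt

In each case the input is transformed by: shift every letter 1 place forward in the alphabet (wrapping around).
"ucpjdzrggztays" → "vdqkeashhaubzt".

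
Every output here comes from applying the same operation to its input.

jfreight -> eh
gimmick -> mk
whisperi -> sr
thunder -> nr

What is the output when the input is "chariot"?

rt

In each case the input is transformed by: move the first character to the end, then keep one character in every 3, starting at position 3 (positions 3rd, 6th, 9th, ...).
So "chariot" becomes "rt".
(Check on "whisperi": → "hisperiw" → "sr" ✓)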